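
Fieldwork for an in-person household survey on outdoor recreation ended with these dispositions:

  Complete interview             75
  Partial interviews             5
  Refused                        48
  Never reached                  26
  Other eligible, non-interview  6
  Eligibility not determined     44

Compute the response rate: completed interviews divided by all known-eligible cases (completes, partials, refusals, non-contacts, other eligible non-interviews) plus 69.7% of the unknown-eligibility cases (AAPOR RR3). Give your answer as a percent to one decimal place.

39.3%

Numerator: 75
Known eligible: 75 + 5 + 48 + 26 + 6 = 160
Estimated eligible among unknowns: 0.6970 × 44 = 30.67
Denom: 160 + 30.67 = 190.67
RR3 = 75 / 190.67 = 0.3933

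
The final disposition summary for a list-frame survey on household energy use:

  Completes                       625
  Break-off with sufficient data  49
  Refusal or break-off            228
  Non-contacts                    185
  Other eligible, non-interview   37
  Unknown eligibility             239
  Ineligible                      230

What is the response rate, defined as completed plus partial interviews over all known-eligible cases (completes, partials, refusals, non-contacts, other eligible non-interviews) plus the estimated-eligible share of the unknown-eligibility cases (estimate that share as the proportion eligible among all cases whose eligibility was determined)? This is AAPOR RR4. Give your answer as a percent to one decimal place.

Top: 625 + 49 = 674
Eligible (known): 625 + 49 + 228 + 185 + 37 = 1124
e = 1124 / (1124 + 230) = 1124 / 1354 = 0.8301
Eligible share of unknowns: 0.8301 × 239 = 198.39
Denominator: 1124 + 198.39 = 1322.39
RR4 = 674 / 1322.39 = 0.5097

51.0%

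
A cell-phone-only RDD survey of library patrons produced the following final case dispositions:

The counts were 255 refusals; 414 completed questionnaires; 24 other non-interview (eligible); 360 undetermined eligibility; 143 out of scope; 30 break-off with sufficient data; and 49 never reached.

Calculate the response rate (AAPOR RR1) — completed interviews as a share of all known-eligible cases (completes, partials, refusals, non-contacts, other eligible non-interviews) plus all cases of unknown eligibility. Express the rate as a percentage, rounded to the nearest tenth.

Numerator: 414
Base: 414 + 30 + 255 + 49 + 24 + 360 = 1132
RR1 = 414 / 1132 = 0.3657

36.6%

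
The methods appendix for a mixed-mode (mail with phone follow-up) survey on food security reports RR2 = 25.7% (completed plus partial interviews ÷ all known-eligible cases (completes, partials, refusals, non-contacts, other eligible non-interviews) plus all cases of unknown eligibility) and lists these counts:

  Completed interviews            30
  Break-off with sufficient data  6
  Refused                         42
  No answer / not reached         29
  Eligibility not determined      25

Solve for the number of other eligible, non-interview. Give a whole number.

Num = 30 + 6 = 36
RR2 = 36 / D = 0.257
D = 36 / 0.257 = 140.1
Other denominator terms total 132
other eligible, non-interview = 140.1 − 132 ≈ 8

8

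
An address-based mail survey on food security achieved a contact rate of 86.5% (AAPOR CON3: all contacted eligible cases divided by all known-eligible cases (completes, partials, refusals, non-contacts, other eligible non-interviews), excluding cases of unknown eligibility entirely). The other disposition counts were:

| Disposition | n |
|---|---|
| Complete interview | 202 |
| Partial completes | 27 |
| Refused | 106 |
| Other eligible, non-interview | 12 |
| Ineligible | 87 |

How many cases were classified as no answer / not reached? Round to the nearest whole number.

Numerator → 202 + 27 + 106 + 12 = 347
CON3 = 347 / D = 0.865
D = 347 / 0.865 = 401.2
Other denominator terms total 347
no answer / not reached = 401.2 − 347 ≈ 54

54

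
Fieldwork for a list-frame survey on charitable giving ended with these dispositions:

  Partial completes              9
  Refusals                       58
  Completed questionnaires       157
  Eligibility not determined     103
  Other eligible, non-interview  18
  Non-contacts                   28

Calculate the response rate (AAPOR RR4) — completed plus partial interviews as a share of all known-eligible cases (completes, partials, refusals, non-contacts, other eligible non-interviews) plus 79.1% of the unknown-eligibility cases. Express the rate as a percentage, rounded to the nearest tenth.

Num: 157 + 9 = 166
Known eligible: 157 + 9 + 58 + 28 + 18 = 270
e × U: 0.7910 × 103 = 81.47
Base: 270 + 81.47 = 351.47
RR4 = 166 / 351.47 = 0.4723

47.2%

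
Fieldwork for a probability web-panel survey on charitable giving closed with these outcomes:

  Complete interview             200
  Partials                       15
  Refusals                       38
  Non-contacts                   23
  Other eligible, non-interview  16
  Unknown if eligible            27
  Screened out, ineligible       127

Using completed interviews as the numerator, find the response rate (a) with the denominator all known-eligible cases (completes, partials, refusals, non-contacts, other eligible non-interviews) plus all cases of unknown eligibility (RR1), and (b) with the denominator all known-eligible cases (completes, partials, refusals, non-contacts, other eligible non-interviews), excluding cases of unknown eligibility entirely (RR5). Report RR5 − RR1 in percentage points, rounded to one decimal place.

5.8

Num: 200
Base: 200 + 15 + 38 + 23 + 16 + 27 = 319
RR1 = 200 / 319 = 0.6270
Base: 200 + 15 + 38 + 23 + 16 = 292
RR5 = 200 / 292 = 0.6849
Difference = 68.49 − 62.70 = 5.79 percentage points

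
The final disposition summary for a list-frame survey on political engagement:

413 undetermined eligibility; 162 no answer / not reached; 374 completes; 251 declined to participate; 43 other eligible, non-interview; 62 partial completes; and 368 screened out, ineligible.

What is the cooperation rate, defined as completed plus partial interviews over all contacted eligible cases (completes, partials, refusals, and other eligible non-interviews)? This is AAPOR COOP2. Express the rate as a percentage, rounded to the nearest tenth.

Numerator: 374 + 62 = 436
Denominator: 374 + 62 + 251 + 43 = 730
COOP2 = 436 / 730 = 0.5973

59.7%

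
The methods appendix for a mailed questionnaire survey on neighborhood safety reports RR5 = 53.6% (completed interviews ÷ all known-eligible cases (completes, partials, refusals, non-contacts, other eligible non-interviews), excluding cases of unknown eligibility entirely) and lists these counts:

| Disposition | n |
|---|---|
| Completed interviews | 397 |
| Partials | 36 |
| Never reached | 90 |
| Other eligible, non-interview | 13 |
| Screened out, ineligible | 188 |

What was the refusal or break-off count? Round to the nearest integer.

205

RR5 = 397 / D = 0.536
D = 397 / 0.536 = 740.7
Other denominator terms total 536
refusal or break-off = 740.7 − 536 ≈ 205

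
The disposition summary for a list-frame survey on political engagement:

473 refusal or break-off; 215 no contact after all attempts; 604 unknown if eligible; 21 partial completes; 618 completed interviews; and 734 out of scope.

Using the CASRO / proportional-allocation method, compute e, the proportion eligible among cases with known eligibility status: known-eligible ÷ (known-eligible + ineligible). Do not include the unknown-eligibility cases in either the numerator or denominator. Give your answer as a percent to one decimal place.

Known eligible = 618 + 21 + 473 + 215 = 1327
e = 1327 / (1327 + 734) = 1327 / 2061 = 0.6439

64.4%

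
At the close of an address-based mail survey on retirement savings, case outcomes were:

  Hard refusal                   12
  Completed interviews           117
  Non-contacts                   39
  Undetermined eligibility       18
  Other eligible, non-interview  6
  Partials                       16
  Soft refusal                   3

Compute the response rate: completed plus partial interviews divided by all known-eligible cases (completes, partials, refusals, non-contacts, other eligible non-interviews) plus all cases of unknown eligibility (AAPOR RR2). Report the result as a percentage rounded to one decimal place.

63.0%

Refusals = 12 + 3 = 15
Num → 117 + 16 = 133
Base → 117 + 16 + 15 + 39 + 6 + 18 = 211
RR2 = 133 / 211 = 0.6303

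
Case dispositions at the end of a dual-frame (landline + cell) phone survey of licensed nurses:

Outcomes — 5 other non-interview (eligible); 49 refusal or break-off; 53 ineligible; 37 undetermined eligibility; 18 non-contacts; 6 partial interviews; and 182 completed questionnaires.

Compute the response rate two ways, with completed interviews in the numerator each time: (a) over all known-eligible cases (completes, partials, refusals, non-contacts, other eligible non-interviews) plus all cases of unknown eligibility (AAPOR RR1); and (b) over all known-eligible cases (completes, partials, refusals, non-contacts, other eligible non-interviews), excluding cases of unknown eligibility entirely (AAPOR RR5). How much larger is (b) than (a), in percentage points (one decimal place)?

8.7

Top: 182
Denominator: 182 + 6 + 49 + 18 + 5 + 37 = 297
RR1 = 182 / 297 = 0.6128
Denominator: 182 + 6 + 49 + 18 + 5 = 260
RR5 = 182 / 260 = 0.7000
Difference = 70.00 − 61.28 = 8.72 percentage points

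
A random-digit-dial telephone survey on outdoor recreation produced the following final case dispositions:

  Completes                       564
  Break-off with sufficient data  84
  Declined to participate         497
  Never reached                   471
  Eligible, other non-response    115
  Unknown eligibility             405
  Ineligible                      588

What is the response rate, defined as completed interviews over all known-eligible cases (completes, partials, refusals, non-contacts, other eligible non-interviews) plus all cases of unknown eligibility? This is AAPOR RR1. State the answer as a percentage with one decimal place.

Numerator = 564
Denom = 564 + 84 + 497 + 471 + 115 + 405 = 2136
RR1 = 564 / 2136 = 0.2640

26.4%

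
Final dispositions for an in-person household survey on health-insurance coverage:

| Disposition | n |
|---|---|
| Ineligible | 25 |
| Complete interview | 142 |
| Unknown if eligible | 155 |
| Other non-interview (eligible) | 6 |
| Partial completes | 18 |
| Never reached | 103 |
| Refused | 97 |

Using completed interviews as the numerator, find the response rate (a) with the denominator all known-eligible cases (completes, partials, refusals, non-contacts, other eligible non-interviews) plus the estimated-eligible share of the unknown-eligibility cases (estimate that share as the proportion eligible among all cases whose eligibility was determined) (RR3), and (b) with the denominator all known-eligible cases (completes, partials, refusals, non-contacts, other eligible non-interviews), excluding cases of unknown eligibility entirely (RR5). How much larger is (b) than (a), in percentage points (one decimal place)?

Num: 142
Determined eligible: 142 + 18 + 97 + 103 + 6 = 366
e = 366 / (366 + 25) = 366 / 391 = 0.9361
e × U: 0.9361 × 155 = 145.10
Denom: 366 + 145.10 = 511.10
RR3 = 142 / 511.10 = 0.2778
Denom: 142 + 18 + 97 + 103 + 6 = 366
RR5 = 142 / 366 = 0.3880
Difference = 38.80 − 27.78 = 11.02 percentage points

11.0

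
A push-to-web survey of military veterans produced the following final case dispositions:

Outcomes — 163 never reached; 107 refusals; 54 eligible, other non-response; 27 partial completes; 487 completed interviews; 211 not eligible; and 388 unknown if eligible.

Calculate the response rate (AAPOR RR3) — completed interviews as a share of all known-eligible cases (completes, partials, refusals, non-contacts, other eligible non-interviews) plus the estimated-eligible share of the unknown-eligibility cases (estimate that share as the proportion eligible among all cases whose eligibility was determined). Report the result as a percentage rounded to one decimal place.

Num = 487
Determined eligible = 487 + 27 + 107 + 163 + 54 = 838
e = 838 / (838 + 211) = 838 / 1049 = 0.7989
Eligible share of unknowns = 0.7989 × 388 = 309.97
Denominator = 838 + 309.97 = 1147.97
RR3 = 487 / 1147.97 = 0.4242

42.4%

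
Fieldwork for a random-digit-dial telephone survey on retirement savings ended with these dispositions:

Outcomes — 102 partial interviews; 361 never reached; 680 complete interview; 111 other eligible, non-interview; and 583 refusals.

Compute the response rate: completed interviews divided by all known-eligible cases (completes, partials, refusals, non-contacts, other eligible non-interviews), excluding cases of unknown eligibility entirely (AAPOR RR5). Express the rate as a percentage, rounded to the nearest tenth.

37.0%

Top = 680
Denom = 680 + 102 + 583 + 361 + 111 = 1837
RR5 = 680 / 1837 = 0.3702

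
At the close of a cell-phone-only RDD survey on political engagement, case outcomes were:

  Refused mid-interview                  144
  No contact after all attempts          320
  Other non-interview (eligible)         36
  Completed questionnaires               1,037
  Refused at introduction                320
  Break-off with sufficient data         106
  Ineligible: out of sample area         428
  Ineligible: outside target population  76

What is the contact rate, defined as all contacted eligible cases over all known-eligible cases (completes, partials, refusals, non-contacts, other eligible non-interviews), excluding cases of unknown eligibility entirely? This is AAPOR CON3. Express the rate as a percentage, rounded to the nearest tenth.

83.7%

Refusal or break-off = 320 + 144 = 464
Not eligible = 76 + 428 = 504
Num → 1037 + 106 + 464 + 36 = 1643
Denominator → 1037 + 106 + 464 + 320 + 36 = 1963
CON3 = 1643 / 1963 = 0.8370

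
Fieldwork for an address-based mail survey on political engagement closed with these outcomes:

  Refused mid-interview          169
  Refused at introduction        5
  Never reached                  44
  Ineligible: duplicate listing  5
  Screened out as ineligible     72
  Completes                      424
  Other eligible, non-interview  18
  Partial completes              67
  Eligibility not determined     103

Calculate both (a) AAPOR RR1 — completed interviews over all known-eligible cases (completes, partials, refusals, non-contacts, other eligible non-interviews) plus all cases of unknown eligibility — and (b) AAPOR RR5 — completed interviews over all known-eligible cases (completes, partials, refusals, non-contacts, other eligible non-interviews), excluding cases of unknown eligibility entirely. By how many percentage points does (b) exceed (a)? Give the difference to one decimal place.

7.2

Refusals = 5 + 169 = 174
Ineligible = 72 + 5 = 77
Numerator → 424
Denominator → 424 + 67 + 174 + 44 + 18 + 103 = 830
RR1 = 424 / 830 = 0.5108
Denominator → 424 + 67 + 174 + 44 + 18 = 727
RR5 = 424 / 727 = 0.5832
Difference = 58.32 − 51.08 = 7.24 percentage points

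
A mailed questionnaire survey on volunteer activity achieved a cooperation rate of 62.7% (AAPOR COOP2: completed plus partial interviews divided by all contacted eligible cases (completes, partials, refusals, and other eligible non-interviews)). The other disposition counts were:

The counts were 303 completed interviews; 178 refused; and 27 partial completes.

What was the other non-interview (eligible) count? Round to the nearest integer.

18

Top → 303 + 27 = 330
COOP2 = 330 / D = 0.627
D = 330 / 0.627 = 526.3
Rest of base = 508
other non-interview (eligible) = 526.3 − 508 ≈ 18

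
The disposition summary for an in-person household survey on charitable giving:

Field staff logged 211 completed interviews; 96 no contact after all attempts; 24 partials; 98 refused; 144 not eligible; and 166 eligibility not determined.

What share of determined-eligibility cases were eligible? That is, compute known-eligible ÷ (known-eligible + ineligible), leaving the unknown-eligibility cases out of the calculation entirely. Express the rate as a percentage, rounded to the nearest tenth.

Eligible (known): 211 + 24 + 98 + 96 = 429
e = 429 / (429 + 144) = 429 / 573 = 0.7487

74.9%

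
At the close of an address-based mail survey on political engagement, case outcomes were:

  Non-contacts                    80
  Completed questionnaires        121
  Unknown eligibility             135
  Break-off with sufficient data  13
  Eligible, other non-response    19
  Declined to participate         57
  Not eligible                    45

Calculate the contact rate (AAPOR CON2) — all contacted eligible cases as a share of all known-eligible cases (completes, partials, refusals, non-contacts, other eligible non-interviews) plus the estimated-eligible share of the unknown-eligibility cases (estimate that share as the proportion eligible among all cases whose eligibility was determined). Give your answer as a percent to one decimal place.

51.6%

Numerator: 121 + 13 + 57 + 19 = 210
Determined eligible: 121 + 13 + 57 + 80 + 19 = 290
e = 290 / (290 + 45) = 290 / 335 = 0.8657
Estimated eligible among unknowns: 0.8657 × 135 = 116.87
Denom: 290 + 116.87 = 406.87
CON2 = 210 / 406.87 = 0.5161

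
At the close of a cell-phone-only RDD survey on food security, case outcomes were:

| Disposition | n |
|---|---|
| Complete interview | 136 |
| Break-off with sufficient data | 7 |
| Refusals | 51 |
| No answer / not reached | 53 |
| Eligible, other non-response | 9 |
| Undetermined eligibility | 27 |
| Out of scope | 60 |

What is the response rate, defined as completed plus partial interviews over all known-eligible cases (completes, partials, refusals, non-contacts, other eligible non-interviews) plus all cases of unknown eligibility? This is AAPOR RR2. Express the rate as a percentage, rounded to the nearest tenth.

50.5%

Num = 136 + 7 = 143
Denom = 136 + 7 + 51 + 53 + 9 + 27 = 283
RR2 = 143 / 283 = 0.5053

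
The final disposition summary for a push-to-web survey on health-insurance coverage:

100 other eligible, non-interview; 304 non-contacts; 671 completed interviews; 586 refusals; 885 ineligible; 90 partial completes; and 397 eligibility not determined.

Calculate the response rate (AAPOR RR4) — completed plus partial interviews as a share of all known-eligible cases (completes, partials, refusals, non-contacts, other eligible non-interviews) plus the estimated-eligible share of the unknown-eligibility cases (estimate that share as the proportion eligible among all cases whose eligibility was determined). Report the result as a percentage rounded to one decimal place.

Top: 671 + 90 = 761
Known eligible: 671 + 90 + 586 + 304 + 100 = 1751
e = 1751 / (1751 + 885) = 1751 / 2636 = 0.6643
e × U: 0.6643 × 397 = 263.73
Denom: 1751 + 263.73 = 2014.73
RR4 = 761 / 2014.73 = 0.3777

37.8%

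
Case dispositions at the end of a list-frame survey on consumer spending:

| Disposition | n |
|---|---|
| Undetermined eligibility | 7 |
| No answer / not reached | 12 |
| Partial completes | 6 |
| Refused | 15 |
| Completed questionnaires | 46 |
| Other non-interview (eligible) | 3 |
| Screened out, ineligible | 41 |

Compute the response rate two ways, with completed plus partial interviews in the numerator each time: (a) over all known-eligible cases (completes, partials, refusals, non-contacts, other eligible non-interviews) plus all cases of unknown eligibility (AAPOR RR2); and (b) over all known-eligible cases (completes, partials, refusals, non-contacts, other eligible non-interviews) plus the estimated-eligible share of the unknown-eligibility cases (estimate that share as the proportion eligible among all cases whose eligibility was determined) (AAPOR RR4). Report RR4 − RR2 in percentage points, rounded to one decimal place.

Num: 46 + 6 = 52
Base: 46 + 6 + 15 + 12 + 3 + 7 = 89
RR2 = 52 / 89 = 0.5843
Known eligible: 46 + 6 + 15 + 12 + 3 = 82
e = 82 / (82 + 41) = 82 / 123 = 0.6667
Estimated eligible among unknowns: 0.6667 × 7 = 4.67
Base: 82 + 4.67 = 86.67
RR4 = 52 / 86.67 = 0.6000
Difference = 60.00 − 58.43 = 1.57 percentage points

1.6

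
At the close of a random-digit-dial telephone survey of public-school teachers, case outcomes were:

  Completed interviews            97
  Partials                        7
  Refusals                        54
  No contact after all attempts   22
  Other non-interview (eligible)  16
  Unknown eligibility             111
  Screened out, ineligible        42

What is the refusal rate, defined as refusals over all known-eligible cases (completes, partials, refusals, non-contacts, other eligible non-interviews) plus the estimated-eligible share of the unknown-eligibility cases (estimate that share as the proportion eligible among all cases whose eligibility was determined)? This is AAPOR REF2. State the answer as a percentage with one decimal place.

Top → 54
Known eligible → 97 + 7 + 54 + 22 + 16 = 196
e = 196 / (196 + 42) = 196 / 238 = 0.8235
Estimated eligible among unknowns → 0.8235 × 111 = 91.41
Base → 196 + 91.41 = 287.41
REF2 = 54 / 287.41 = 0.1879

18.8%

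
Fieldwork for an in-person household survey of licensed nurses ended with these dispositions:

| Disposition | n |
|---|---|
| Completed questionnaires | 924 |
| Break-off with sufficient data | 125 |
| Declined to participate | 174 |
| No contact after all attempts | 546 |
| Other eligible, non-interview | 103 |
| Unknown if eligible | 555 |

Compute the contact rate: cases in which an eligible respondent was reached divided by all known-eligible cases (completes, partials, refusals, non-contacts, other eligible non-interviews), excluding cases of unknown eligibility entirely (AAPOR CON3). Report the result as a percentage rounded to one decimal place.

Numerator = 924 + 125 + 174 + 103 = 1326
Denominator = 924 + 125 + 174 + 546 + 103 = 1872
CON3 = 1326 / 1872 = 0.7083

70.8%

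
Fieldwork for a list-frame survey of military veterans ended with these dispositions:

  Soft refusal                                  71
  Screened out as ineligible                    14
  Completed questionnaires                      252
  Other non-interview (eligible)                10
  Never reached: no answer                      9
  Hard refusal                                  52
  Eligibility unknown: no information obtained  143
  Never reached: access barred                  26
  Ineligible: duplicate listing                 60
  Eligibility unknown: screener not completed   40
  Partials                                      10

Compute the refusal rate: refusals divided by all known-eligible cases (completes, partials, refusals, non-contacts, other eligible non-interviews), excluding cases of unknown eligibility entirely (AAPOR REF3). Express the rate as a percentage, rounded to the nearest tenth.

28.6%

Refusals = 52 + 71 = 123
Never reached = 9 + 26 = 35
Unknown if eligible = 40 + 143 = 183
Not eligible = 14 + 60 = 74
Top: 123
Base: 252 + 10 + 123 + 35 + 10 = 430
REF3 = 123 / 430 = 0.2860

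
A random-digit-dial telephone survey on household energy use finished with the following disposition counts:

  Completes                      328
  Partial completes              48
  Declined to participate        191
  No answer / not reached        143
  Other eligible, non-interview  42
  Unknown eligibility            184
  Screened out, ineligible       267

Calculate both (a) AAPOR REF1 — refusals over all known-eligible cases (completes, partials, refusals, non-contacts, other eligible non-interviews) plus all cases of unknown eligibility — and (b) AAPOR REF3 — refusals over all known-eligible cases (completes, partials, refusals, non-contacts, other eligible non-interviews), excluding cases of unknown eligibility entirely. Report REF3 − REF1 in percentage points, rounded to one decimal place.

5.0

Numerator: 191
Denominator: 328 + 48 + 191 + 143 + 42 + 184 = 936
REF1 = 191 / 936 = 0.2041
Denominator: 328 + 48 + 191 + 143 + 42 = 752
REF3 = 191 / 752 = 0.2540
Difference = 25.40 − 20.41 = 4.99 percentage points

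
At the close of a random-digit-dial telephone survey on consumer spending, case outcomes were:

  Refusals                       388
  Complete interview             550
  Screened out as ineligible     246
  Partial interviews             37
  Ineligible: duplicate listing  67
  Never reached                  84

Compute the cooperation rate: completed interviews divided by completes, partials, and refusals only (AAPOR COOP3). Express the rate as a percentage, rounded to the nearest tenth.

Out of scope = 246 + 67 = 313
Top = 550
Denom = 550 + 37 + 388 = 975
COOP3 = 550 / 975 = 0.5641

56.4%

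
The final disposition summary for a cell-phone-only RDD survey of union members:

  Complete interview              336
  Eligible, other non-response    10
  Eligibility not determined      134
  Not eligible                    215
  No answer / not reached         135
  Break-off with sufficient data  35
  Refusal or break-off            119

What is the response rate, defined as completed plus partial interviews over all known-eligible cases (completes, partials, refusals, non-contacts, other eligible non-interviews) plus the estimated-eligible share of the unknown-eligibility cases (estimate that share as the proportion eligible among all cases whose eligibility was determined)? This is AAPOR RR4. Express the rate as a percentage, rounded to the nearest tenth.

50.5%

Top → 336 + 35 = 371
Eligible (known) → 336 + 35 + 119 + 135 + 10 = 635
e = 635 / (635 + 215) = 635 / 850 = 0.7471
Estimated eligible among unknowns → 0.7471 × 134 = 100.11
Denom → 635 + 100.11 = 735.11
RR4 = 371 / 735.11 = 0.5047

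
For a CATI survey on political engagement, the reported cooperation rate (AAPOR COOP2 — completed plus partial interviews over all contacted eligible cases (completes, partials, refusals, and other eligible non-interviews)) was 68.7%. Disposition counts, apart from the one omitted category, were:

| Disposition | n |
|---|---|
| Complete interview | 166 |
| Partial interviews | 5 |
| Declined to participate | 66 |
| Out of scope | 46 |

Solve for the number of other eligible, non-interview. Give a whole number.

Num → 166 + 5 = 171
COOP2 = 171 / D = 0.687
D = 171 / 0.687 = 248.9
Other denominator terms total 237
other eligible, non-interview = 248.9 − 237 ≈ 12

12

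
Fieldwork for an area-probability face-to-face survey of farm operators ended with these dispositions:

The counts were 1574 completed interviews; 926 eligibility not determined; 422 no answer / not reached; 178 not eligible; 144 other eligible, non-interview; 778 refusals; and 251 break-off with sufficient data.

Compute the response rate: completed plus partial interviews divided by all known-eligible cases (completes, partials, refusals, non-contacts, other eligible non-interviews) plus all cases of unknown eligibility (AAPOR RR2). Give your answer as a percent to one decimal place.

Numerator = 1574 + 251 = 1825
Base = 1574 + 251 + 778 + 422 + 144 + 926 = 4095
RR2 = 1825 / 4095 = 0.4457

44.6%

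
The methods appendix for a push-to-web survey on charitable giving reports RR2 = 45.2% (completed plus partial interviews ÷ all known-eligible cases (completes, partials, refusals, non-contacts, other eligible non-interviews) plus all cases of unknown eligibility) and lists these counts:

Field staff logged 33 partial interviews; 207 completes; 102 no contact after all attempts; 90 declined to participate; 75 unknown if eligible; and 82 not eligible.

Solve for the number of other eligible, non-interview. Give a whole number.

24

Numerator = 207 + 33 = 240
RR2 = 240 / D = 0.452
D = 240 / 0.452 = 531.0
Other denominator terms total 507
other eligible, non-interview = 531.0 − 507 ≈ 24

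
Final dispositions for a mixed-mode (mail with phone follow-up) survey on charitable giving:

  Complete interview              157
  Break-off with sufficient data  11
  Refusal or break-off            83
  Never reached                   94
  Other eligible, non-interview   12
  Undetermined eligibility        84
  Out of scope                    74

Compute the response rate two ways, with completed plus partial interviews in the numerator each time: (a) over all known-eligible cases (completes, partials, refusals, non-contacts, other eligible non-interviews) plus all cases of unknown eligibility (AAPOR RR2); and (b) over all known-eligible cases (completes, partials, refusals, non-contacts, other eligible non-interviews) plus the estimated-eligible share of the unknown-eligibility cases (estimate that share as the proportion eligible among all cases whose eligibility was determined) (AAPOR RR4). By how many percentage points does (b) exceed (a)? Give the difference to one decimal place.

1.3

Numerator → 157 + 11 = 168
Denominator → 157 + 11 + 83 + 94 + 12 + 84 = 441
RR2 = 168 / 441 = 0.3810
Eligible (known) → 157 + 11 + 83 + 94 + 12 = 357
e = 357 / (357 + 74) = 357 / 431 = 0.8283
Eligible share of unknowns → 0.8283 × 84 = 69.58
Denominator → 357 + 69.58 = 426.58
RR4 = 168 / 426.58 = 0.3938
Difference = 39.38 − 38.10 = 1.28 percentage points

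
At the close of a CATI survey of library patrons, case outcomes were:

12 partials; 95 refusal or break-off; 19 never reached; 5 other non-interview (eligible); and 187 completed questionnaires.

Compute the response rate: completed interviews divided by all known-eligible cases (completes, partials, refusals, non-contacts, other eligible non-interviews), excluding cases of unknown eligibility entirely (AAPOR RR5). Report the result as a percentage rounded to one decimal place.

Num = 187
Denominator = 187 + 12 + 95 + 19 + 5 = 318
RR5 = 187 / 318 = 0.5881

58.8%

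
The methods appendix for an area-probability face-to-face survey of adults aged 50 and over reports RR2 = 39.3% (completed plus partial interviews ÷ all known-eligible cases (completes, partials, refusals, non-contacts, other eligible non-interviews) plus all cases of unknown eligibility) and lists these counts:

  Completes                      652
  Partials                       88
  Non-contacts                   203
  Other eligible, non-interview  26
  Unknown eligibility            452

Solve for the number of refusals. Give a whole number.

Num → 652 + 88 = 740
RR2 = 740 / D = 0.393
D = 740 / 0.393 = 1883.0
Remaining denominator categories sum to 1421
refusals = 1883.0 − 1421 ≈ 462

462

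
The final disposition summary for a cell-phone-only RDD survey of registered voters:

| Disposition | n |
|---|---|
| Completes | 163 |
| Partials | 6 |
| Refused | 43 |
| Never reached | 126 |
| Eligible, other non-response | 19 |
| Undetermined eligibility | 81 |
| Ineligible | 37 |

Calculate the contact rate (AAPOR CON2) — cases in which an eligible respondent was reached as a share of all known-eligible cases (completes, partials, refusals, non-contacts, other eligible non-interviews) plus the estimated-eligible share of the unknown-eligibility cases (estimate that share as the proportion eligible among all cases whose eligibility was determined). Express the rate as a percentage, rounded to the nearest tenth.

Num: 163 + 6 + 43 + 19 = 231
Determined eligible: 163 + 6 + 43 + 126 + 19 = 357
e = 357 / (357 + 37) = 357 / 394 = 0.9061
Eligible share of unknowns: 0.9061 × 81 = 73.39
Base: 357 + 73.39 = 430.39
CON2 = 231 / 430.39 = 0.5367

53.7%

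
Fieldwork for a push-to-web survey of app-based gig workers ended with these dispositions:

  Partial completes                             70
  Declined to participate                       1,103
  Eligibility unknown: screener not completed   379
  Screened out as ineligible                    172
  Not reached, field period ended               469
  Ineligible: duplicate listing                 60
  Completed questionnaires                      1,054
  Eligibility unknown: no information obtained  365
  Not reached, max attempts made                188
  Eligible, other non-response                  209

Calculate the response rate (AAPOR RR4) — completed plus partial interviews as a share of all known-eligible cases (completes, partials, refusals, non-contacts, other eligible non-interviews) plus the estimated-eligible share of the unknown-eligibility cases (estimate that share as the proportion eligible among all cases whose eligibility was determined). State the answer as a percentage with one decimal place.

Non-contacts = 469 + 188 = 657
Undetermined eligibility = 379 + 365 = 744
Out of scope = 172 + 60 = 232
Numerator = 1054 + 70 = 1124
Eligible (known) = 1054 + 70 + 1103 + 657 + 209 = 3093
e = 3093 / (3093 + 232) = 3093 / 3325 = 0.9302
e × U = 0.9302 × 744 = 692.07
Denominator = 3093 + 692.07 = 3785.07
RR4 = 1124 / 3785.07 = 0.2970

29.7%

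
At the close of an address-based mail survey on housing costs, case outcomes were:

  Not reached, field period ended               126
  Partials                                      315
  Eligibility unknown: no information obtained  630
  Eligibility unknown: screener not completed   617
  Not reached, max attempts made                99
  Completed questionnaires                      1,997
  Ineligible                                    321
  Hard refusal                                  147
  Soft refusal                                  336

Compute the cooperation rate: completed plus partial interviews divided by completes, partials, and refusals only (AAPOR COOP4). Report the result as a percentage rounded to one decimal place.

Refused = 147 + 336 = 483
No contact after all attempts = 126 + 99 = 225
Unknown if eligible = 617 + 630 = 1247
Top = 1997 + 315 = 2312
Denom = 1997 + 315 + 483 = 2795
COOP4 = 2312 / 2795 = 0.8272

82.7%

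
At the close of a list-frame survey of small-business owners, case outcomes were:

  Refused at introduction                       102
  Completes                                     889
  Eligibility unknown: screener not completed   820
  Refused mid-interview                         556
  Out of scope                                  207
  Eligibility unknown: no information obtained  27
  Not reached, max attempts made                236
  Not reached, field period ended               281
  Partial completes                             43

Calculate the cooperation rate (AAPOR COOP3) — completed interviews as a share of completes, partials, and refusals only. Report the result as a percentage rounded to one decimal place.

Declined to participate = 102 + 556 = 658
Never reached = 281 + 236 = 517
Unknown if eligible = 820 + 27 = 847
Numerator: 889
Base: 889 + 43 + 658 = 1590
COOP3 = 889 / 1590 = 0.5591

55.9%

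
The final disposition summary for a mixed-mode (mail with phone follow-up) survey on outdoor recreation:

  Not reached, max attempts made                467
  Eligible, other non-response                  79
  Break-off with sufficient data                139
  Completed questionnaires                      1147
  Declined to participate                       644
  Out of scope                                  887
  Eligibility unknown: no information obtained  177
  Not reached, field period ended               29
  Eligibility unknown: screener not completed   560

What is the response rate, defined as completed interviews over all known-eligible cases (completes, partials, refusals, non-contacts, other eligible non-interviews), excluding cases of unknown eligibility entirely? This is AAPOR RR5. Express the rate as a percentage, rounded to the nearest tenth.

45.8%

No contact after all attempts = 29 + 467 = 496
Unknown if eligible = 560 + 177 = 737
Num → 1147
Denom → 1147 + 139 + 644 + 496 + 79 = 2505
RR5 = 1147 / 2505 = 0.4579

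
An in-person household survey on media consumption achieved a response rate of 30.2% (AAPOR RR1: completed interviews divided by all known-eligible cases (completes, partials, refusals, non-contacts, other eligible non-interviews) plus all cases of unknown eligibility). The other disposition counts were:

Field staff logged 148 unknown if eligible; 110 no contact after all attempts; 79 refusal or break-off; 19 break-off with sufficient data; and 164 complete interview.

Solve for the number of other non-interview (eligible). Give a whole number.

RR1 = 164 / D = 0.302
D = 164 / 0.302 = 543.0
Remaining denominator categories sum to 520
other non-interview (eligible) = 543.0 − 520 ≈ 23

23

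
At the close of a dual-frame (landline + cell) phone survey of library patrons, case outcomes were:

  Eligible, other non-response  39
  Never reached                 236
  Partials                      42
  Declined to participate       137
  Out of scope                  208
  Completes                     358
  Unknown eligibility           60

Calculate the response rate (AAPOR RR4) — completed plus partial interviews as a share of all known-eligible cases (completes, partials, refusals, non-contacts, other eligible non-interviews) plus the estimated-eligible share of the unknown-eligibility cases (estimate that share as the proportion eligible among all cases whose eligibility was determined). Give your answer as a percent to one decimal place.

Numerator → 358 + 42 = 400
Eligible (known) → 358 + 42 + 137 + 236 + 39 = 812
e = 812 / (812 + 208) = 812 / 1020 = 0.7961
Eligible share of unknowns → 0.7961 × 60 = 47.77
Base → 812 + 47.77 = 859.77
RR4 = 400 / 859.77 = 0.4652

46.5%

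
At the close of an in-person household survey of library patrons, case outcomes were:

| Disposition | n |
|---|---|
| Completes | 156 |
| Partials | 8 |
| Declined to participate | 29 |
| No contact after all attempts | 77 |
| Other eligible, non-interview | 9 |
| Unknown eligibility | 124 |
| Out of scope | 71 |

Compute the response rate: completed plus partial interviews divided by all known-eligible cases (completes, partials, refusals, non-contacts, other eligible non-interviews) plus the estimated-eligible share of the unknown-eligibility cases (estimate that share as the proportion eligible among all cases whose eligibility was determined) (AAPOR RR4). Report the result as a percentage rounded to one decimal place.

43.4%

Top → 156 + 8 = 164
Known eligible → 156 + 8 + 29 + 77 + 9 = 279
e = 279 / (279 + 71) = 279 / 350 = 0.7971
Estimated eligible among unknowns → 0.7971 × 124 = 98.84
Denominator → 279 + 98.84 = 377.84
RR4 = 164 / 377.84 = 0.4340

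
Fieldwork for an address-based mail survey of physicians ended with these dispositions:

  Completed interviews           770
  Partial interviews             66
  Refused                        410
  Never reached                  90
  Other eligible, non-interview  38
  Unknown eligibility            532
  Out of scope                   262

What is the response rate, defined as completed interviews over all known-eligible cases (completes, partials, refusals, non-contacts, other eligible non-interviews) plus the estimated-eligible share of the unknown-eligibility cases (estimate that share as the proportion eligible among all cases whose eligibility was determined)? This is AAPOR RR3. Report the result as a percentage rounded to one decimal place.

42.3%

Numerator: 770
Eligible (known): 770 + 66 + 410 + 90 + 38 = 1374
e = 1374 / (1374 + 262) = 1374 / 1636 = 0.8399
e × U: 0.8399 × 532 = 446.83
Denominator: 1374 + 446.83 = 1820.83
RR3 = 770 / 1820.83 = 0.4229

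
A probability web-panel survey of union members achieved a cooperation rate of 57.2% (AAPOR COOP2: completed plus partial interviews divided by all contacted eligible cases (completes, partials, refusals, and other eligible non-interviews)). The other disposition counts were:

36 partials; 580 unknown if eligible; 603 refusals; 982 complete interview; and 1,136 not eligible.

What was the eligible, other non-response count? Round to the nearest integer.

Numerator: 982 + 36 = 1018
COOP2 = 1018 / D = 0.572
D = 1018 / 0.572 = 1779.7
Remaining denominator categories sum to 1621
eligible, other non-response = 1779.7 − 1621 ≈ 159

159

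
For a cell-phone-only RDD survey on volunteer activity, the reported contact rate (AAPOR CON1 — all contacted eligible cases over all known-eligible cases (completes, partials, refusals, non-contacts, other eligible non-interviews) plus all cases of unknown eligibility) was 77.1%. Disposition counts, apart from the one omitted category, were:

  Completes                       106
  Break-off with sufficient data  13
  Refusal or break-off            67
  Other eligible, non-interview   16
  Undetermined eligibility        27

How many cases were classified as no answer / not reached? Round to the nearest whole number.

Numerator → 106 + 13 + 67 + 16 = 202
CON1 = 202 / D = 0.771
D = 202 / 0.771 = 262.0
Other denominator terms total 229
no answer / not reached = 262.0 − 229 ≈ 33

33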